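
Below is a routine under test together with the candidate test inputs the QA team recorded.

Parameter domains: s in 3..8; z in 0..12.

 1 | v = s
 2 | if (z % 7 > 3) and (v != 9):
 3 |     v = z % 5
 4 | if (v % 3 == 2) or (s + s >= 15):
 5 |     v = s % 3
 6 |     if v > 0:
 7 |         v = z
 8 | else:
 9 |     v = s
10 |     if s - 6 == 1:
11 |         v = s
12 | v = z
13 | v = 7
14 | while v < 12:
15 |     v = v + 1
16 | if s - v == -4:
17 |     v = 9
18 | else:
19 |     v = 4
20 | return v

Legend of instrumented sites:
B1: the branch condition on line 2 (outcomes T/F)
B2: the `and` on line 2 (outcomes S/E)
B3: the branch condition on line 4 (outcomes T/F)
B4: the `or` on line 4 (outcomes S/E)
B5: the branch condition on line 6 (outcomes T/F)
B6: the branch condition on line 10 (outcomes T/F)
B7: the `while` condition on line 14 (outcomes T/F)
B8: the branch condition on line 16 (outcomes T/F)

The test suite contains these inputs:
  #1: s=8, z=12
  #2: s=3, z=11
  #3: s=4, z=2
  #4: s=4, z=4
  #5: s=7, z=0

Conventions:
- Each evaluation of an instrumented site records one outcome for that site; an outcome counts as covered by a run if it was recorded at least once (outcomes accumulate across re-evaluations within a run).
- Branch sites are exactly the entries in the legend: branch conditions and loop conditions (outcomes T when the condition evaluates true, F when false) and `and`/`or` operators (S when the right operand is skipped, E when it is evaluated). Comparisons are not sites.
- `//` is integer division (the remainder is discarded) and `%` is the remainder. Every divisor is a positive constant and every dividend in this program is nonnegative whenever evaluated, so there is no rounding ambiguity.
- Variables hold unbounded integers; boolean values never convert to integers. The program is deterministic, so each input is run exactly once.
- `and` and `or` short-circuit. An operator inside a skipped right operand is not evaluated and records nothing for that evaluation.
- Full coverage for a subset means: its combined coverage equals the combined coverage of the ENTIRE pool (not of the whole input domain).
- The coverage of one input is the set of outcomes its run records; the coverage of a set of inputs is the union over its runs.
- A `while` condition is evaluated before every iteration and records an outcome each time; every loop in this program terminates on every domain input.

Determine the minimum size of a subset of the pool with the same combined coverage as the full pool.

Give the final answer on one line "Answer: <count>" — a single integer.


run #1 (s=8, z=12) runs B2->E, B1->T, B4->S, B3->T, B5->T, B7->T, B7->T, B7->T, B7->T, B7->T, B7->F, B8->T; records B1=T, B2=E, B3=T, B4=S, B5=T, B7=T, B7=F, B8=T
run #2 (s=3, z=11) runs B2->E, B1->T, B4->E, B3->F, B6->F, B7->T, B7->T, B7->T, B7->T, B7->T, B7->F, B8->F; records B1=T, B2=E, B3=F, B4=E, B6=F, B7=T, B7=F, B8=F
run #3 (s=4, z=2) runs B2->S, B1->F, B4->E, B3->F, B6->F, B7->T, B7->T, B7->T, B7->T, B7->T, B7->F, B8->F; records B1=F, B2=S, B3=F, B4=E, B6=F, B7=T, B7=F, B8=F
run #4 (s=4, z=4) runs B2->E, B1->T, B4->E, B3->F, B6->F, B7->T, B7->T, B7->T, B7->T, B7->T, B7->F, B8->F; records B1=T, B2=E, B3=F, B4=E, B6=F, B7=T, B7=F, B8=F
run #5 (s=7, z=0) runs B2->S, B1->F, B4->E, B3->F, B6->T, B7->T, B7->T, B7->T, B7->T, B7->T, B7->F, B8->F; records B1=F, B2=S, B3=F, B4=E, B6=T, B7=T, B7=F, B8=F
pool-wide coverage (15 outcomes): B1=T, B1=F, B2=S, B2=E, B3=T, B3=F, B4=S, B4=E, B5=T, B6=T, B6=F, B7=T, B7=F, B8=T, B8=F
size 1 is not enough: best union over all size-1 subsets is 8/15
size 2 is not enough: best union over all size-2 subsets is 14/15
at size 3, {1, 2, 5} reaches all 15 outcomes; every lexicographically earlier size-3 subset fails
Answer: 3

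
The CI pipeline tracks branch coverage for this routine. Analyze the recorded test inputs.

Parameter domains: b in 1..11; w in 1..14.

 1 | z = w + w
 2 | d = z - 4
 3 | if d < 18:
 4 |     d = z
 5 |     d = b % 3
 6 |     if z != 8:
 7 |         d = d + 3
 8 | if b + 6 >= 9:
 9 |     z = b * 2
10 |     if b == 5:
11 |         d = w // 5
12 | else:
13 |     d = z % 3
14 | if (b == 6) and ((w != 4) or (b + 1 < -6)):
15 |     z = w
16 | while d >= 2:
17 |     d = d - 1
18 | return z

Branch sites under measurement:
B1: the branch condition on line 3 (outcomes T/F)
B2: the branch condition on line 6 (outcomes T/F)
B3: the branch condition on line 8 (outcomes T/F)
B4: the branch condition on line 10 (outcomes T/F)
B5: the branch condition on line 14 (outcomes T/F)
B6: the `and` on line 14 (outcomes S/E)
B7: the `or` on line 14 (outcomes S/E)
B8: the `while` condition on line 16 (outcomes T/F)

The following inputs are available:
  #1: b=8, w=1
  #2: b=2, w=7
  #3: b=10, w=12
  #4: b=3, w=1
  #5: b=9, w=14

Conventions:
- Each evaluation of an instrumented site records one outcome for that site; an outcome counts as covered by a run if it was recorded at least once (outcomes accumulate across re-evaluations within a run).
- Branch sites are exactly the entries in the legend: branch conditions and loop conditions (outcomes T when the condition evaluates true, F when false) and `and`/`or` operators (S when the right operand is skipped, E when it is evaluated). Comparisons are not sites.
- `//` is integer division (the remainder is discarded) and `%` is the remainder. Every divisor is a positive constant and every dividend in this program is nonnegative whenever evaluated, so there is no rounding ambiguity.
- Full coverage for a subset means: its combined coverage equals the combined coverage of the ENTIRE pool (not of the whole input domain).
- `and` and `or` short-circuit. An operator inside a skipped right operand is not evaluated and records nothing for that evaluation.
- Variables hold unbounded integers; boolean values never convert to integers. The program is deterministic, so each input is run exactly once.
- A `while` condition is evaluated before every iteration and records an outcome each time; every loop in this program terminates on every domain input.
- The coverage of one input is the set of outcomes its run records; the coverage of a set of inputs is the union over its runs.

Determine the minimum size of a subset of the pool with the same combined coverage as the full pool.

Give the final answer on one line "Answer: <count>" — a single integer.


input #1 (b=8, w=1): covers B1=T, B2=T, B3=T, B4=F, B5=F, B6=S, B8=T, B8=F
input #2 (b=2, w=7): covers B1=T, B2=T, B3=F, B5=F, B6=S, B8=T, B8=F
input #3 (b=10, w=12): covers B1=F, B3=T, B4=F, B5=F, B6=S, B8=T, B8=F
input #4 (b=3, w=1): covers B1=T, B2=T, B3=T, B4=F, B5=F, B6=S, B8=T, B8=F
input #5 (b=9, w=14): covers B1=F, B3=T, B4=F, B5=F, B6=S, B8=T, B8=F
together the pool reaches 10 outcomes: B1=T, B1=F, B2=T, B3=T, B3=F, B4=F, B5=F, B6=S, B8=T, B8=F
no size-1 subset reaches all 10 outcomes (best union: 8/10)
inputs {2, 3} (size 2) cover everything; no size-2 subset with a lexicographically smaller index list covers all 10
Answer: 2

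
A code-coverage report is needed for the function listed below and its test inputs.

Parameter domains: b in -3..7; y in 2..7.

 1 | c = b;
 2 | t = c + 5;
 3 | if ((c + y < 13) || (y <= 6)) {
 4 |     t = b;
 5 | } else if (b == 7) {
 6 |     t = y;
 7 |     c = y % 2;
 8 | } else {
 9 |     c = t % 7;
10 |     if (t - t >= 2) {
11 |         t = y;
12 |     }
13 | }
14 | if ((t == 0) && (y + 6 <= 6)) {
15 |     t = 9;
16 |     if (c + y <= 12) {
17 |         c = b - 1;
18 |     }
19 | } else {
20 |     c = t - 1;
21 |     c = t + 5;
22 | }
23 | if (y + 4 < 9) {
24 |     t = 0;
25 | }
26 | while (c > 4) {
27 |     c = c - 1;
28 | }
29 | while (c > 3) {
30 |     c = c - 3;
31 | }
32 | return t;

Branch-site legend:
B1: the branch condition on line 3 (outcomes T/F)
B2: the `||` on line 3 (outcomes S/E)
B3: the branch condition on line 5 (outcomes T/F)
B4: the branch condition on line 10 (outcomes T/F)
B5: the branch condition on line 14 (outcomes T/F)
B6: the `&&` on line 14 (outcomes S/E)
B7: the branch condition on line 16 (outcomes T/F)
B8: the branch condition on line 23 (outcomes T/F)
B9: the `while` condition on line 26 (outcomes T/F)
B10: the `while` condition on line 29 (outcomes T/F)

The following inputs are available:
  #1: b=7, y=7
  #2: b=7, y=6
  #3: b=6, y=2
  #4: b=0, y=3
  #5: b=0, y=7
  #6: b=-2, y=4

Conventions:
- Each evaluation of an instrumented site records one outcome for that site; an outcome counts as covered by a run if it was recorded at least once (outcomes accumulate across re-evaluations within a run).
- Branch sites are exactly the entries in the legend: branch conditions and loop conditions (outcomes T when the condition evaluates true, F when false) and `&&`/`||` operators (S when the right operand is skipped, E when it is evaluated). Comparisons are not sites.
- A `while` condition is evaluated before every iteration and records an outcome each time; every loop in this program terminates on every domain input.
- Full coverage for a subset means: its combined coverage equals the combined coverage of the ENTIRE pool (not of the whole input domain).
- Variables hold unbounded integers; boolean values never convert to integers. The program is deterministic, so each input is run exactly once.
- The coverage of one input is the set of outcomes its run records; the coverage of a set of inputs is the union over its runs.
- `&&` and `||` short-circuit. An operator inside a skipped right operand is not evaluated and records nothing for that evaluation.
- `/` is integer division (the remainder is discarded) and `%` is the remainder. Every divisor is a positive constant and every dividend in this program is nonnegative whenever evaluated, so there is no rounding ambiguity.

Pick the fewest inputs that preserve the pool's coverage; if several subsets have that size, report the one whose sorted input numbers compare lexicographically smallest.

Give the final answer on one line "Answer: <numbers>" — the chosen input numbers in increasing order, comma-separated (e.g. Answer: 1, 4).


input #1, b=7, y=7: outcomes B1=F, B2=E, B3=T, B5=F, B6=S, B8=F, B9=T, B9=F, B10=T, B10=F
input #2, b=7, y=6: outcomes B1=T, B2=E, B5=F, B6=S, B8=F, B9=T, B9=F, B10=T, B10=F
input #3, b=6, y=2: outcomes B1=T, B2=S, B5=F, B6=S, B8=T, B9=T, B9=F, B10=T, B10=F
input #4, b=0, y=3: outcomes B1=T, B2=S, B5=F, B6=E, B8=T, B9=T, B9=F, B10=T, B10=F
input #5, b=0, y=7: outcomes B1=T, B2=S, B5=F, B6=E, B8=F, B9=T, B9=F, B10=T, B10=F
input #6, b=-2, y=4: outcomes B1=T, B2=S, B5=F, B6=S, B8=T, B9=F, B10=F
pool-wide coverage (14 outcomes): B1=T, B1=F, B2=S, B2=E, B3=T, B5=F, B6=S, B6=E, B8=T, B8=F, B9=T, B9=F, B10=T, B10=F
every size-1 subset falls short of the 14 outcomes (best: 10/14)
the canonical winner is {1, 4}: size 2, full 14-outcome coverage, earliest index list among size-2 covers
Answer: 1, 4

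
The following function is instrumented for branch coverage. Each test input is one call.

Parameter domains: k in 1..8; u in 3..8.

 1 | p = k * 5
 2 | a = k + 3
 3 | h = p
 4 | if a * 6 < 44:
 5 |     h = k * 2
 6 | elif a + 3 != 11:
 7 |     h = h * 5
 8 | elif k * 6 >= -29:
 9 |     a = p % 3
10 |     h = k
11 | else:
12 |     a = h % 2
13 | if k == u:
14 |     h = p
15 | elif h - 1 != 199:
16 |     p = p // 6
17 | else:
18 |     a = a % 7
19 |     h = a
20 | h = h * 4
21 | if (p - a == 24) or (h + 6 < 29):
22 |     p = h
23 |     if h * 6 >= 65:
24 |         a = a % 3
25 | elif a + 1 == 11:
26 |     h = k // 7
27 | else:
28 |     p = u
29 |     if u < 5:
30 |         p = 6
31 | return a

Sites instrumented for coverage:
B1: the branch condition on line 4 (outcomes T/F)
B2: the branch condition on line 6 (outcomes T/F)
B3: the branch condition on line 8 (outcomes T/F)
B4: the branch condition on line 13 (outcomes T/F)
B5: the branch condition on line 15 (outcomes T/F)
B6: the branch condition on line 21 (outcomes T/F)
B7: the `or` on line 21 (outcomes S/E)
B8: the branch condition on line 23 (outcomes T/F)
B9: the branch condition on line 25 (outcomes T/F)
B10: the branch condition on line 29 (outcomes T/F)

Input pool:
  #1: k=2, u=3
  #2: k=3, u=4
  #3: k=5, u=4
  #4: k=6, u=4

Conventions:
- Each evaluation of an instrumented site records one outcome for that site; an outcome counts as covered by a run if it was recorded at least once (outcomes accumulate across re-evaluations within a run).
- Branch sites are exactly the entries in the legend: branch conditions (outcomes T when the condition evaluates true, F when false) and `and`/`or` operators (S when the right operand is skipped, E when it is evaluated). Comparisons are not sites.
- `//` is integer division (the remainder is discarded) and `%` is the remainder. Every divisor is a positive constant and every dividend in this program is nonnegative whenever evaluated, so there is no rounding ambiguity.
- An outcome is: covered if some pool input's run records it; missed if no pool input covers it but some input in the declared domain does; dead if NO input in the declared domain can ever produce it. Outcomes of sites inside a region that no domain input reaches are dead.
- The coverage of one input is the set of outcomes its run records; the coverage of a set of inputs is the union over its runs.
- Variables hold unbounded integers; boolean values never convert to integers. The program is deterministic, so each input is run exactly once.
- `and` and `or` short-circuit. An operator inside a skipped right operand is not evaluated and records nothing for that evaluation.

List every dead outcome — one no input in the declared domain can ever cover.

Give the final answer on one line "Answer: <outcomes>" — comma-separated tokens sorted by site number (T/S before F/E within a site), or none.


running all 48 domain inputs and tallying outcomes:
  B3=F: never recorded by any domain input -> dead
  reachable outcomes have witnesses, e.g. B1=T (e.g. k=1, u=3), B1=F (e.g. k=5, u=3), B2=T (e.g. k=6, u=3), B2=F (e.g. k=5, u=3)
Answer: B3=F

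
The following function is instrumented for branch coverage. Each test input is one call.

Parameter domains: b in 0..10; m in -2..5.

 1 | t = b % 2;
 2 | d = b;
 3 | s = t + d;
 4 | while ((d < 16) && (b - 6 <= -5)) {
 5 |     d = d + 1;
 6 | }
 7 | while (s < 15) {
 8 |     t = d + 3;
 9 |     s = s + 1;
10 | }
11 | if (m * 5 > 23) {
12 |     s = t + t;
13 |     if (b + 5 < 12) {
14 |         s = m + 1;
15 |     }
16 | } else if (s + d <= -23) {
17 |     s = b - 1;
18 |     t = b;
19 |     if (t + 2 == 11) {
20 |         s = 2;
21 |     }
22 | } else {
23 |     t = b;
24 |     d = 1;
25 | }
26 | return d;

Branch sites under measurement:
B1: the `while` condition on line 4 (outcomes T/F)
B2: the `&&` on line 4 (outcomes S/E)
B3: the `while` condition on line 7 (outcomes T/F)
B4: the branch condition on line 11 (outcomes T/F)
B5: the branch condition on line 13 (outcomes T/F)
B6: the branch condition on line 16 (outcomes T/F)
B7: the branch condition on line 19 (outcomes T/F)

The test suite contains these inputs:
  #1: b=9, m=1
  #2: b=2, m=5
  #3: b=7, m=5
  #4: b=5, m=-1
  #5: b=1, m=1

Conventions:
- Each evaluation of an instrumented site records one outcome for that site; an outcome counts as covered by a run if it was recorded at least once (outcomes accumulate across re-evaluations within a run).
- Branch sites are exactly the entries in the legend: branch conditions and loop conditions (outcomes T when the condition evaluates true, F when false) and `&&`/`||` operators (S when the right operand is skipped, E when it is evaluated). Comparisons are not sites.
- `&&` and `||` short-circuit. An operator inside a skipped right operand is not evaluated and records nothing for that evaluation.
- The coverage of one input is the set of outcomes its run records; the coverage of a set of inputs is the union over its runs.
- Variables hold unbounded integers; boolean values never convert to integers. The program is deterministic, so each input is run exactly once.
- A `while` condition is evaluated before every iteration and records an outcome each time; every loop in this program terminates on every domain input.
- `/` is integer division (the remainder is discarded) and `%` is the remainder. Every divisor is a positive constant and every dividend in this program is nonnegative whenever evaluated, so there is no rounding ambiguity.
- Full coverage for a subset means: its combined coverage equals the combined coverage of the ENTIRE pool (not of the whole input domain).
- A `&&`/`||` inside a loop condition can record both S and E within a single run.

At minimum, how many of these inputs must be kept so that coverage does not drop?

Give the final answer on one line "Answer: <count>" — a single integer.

input #1, b=9, m=1: events B2->E, B1->F, B3->T, B3->T, B3->T, B3->T, B3->T, B3->F, B4->F, B6->F; outcomes B1=F, B2=E, B3=T, B3=F, B4=F, B6=F
input #2, b=2, m=5: events B2->E, B1->F, B3->T, B3->T, B3->T, B3->T, B3->T, B3->T, B3->T, B3->T, B3->T, B3->T, B3->T, B3->T, ...; outcomes B1=F, B2=E, B3=T, B3=F, B4=T, B5=T
input #3, b=7, m=5: events B2->E, B1->F, B3->T, B3->T, B3->T, B3->T, B3->T, B3->T, B3->T, B3->F, B4->T, B5->F; outcomes B1=F, B2=E, B3=T, B3=F, B4=T, B5=F
input #4, b=5, m=-1: events B2->E, B1->F, B3->T, B3->T, B3->T, B3->T, B3->T, B3->T, B3->T, B3->T, B3->T, B3->F, B4->F, B6->F; outcomes B1=F, B2=E, B3=T, B3=F, B4=F, B6=F
input #5, b=1, m=1: events B2->E, B1->T, B2->E, B1->T, B2->E, B1->T, B2->E, B1->T, B2->E, B1->T, B2->E, B1->T, B2->E, B1->T, ...; outcomes B1=T, B1=F, B2=S, B2=E, B3=T, B3=F, B4=F, B6=F
pool-wide coverage (11 outcomes): B1=T, B1=F, B2=S, B2=E, B3=T, B3=F, B4=T, B4=F, B5=T, B5=F, B6=F
checked all size-1 subsets: none covers 11 outcomes (max 8/11)
checked all size-2 subsets: none covers 11 outcomes (max 10/11)
inputs {2, 3, 5} (size 3) cover everything; no size-3 subset with a lexicographically smaller index list covers all 11

Answer: 3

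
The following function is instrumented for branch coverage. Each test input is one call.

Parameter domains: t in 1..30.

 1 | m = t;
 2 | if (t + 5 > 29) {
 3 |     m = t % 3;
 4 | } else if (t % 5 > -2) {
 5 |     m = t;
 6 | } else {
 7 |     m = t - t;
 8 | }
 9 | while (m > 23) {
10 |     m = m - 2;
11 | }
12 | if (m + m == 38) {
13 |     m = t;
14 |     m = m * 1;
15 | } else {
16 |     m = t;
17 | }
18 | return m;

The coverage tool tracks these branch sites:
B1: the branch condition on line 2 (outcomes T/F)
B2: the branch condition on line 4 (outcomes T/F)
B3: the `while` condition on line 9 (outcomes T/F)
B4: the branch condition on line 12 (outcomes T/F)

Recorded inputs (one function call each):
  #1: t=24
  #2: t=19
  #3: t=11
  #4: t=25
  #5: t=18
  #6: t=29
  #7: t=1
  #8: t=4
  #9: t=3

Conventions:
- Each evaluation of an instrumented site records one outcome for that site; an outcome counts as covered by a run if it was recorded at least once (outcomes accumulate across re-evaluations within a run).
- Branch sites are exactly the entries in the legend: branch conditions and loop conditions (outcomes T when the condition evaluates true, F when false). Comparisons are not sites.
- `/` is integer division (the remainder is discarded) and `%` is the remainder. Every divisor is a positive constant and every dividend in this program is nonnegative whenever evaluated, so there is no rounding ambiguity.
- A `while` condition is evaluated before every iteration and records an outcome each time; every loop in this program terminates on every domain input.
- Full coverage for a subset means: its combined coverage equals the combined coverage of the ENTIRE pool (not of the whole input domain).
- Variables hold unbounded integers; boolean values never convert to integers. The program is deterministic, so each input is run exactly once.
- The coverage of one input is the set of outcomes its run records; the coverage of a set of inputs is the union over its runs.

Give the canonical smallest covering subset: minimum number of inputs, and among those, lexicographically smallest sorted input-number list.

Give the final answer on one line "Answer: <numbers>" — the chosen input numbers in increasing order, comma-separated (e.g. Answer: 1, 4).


test 1 (t=24) fires B1->F, B2->T, B3->T, B3->F, B4->F; hits B1=F, B2=T, B3=T, B3=F, B4=F
test 2 (t=19) fires B1->F, B2->T, B3->F, B4->T; hits B1=F, B2=T, B3=F, B4=T
test 3 (t=11) fires B1->F, B2->T, B3->F, B4->F; hits B1=F, B2=T, B3=F, B4=F
test 4 (t=25) fires B1->T, B3->F, B4->F; hits B1=T, B3=F, B4=F
test 5 (t=18) fires B1->F, B2->T, B3->F, B4->F; hits B1=F, B2=T, B3=F, B4=F
test 6 (t=29) fires B1->T, B3->F, B4->F; hits B1=T, B3=F, B4=F
test 7 (t=1) fires B1->F, B2->T, B3->F, B4->F; hits B1=F, B2=T, B3=F, B4=F
test 8 (t=4) fires B1->F, B2->T, B3->F, B4->F; hits B1=F, B2=T, B3=F, B4=F
test 9 (t=3) fires B1->F, B2->T, B3->F, B4->F; hits B1=F, B2=T, B3=F, B4=F
pool-wide coverage (7 outcomes): B1=T, B1=F, B2=T, B3=T, B3=F, B4=T, B4=F
every size-1 subset falls short of the 7 outcomes (best: 5/7)
every size-2 subset falls short of the 7 outcomes (best: 6/7)
inputs {1, 2, 4} (size 3) cover everything; no size-3 subset with a lexicographically smaller index list covers all 7
Answer: 1, 2, 4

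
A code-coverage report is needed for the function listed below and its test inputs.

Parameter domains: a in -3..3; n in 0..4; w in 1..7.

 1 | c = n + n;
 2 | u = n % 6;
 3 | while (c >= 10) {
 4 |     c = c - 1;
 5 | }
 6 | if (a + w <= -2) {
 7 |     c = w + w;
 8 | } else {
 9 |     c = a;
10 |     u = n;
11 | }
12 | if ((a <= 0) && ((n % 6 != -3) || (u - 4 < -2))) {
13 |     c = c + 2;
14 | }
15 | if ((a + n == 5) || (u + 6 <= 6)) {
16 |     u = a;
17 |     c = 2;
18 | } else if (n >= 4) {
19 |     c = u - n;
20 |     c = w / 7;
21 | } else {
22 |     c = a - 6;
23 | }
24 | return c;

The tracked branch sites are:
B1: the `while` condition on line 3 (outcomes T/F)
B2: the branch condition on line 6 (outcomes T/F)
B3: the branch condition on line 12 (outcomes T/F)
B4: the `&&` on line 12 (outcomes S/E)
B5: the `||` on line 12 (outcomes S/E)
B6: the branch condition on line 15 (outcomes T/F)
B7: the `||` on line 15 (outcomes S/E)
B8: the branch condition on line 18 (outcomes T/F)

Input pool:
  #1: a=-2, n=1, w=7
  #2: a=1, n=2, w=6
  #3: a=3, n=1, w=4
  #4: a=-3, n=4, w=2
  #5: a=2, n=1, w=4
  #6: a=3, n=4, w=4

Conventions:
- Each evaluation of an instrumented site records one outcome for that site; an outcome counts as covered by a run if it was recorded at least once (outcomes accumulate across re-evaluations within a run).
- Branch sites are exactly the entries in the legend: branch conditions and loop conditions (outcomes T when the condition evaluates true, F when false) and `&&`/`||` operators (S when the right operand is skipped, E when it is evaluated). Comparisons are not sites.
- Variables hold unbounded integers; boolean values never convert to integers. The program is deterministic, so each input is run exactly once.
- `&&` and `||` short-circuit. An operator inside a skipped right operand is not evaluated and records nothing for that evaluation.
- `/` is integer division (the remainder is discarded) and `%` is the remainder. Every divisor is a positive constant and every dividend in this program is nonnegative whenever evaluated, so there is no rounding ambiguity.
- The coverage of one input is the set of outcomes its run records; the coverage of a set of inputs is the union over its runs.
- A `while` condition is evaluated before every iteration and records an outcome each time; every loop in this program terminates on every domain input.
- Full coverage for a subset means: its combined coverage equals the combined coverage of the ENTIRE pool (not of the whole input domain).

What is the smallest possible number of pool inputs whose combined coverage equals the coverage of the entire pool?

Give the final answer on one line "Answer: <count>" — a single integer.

input #1 (a=-2, n=1, w=7): events B1->F, B2->F, B4->E, B5->S, B3->T, B7->E, B6->F, B8->F; covers B1=F, B2=F, B3=T, B4=E, B5=S, B6=F, B7=E, B8=F
input #2 (a=1, n=2, w=6): events B1->F, B2->F, B4->S, B3->F, B7->E, B6->F, B8->F; covers B1=F, B2=F, B3=F, B4=S, B6=F, B7=E, B8=F
input #3 (a=3, n=1, w=4): events B1->F, B2->F, B4->S, B3->F, B7->E, B6->F, B8->F; covers B1=F, B2=F, B3=F, B4=S, B6=F, B7=E, B8=F
input #4 (a=-3, n=4, w=2): events B1->F, B2->F, B4->E, B5->S, B3->T, B7->E, B6->F, B8->T; covers B1=F, B2=F, B3=T, B4=E, B5=S, B6=F, B7=E, B8=T
input #5 (a=2, n=1, w=4): events B1->F, B2->F, B4->S, B3->F, B7->E, B6->F, B8->F; covers B1=F, B2=F, B3=F, B4=S, B6=F, B7=E, B8=F
input #6 (a=3, n=4, w=4): events B1->F, B2->F, B4->S, B3->F, B7->E, B6->F, B8->T; covers B1=F, B2=F, B3=F, B4=S, B6=F, B7=E, B8=T
pool-wide coverage (11 outcomes): B1=F, B2=F, B3=T, B3=F, B4=S, B4=E, B5=S, B6=F, B7=E, B8=T, B8=F
checked all size-1 subsets: none covers 11 outcomes (max 8/11)
at size 2, {1, 6} reaches all 11 outcomes; every lexicographically earlier size-2 subset fails

Answer: 2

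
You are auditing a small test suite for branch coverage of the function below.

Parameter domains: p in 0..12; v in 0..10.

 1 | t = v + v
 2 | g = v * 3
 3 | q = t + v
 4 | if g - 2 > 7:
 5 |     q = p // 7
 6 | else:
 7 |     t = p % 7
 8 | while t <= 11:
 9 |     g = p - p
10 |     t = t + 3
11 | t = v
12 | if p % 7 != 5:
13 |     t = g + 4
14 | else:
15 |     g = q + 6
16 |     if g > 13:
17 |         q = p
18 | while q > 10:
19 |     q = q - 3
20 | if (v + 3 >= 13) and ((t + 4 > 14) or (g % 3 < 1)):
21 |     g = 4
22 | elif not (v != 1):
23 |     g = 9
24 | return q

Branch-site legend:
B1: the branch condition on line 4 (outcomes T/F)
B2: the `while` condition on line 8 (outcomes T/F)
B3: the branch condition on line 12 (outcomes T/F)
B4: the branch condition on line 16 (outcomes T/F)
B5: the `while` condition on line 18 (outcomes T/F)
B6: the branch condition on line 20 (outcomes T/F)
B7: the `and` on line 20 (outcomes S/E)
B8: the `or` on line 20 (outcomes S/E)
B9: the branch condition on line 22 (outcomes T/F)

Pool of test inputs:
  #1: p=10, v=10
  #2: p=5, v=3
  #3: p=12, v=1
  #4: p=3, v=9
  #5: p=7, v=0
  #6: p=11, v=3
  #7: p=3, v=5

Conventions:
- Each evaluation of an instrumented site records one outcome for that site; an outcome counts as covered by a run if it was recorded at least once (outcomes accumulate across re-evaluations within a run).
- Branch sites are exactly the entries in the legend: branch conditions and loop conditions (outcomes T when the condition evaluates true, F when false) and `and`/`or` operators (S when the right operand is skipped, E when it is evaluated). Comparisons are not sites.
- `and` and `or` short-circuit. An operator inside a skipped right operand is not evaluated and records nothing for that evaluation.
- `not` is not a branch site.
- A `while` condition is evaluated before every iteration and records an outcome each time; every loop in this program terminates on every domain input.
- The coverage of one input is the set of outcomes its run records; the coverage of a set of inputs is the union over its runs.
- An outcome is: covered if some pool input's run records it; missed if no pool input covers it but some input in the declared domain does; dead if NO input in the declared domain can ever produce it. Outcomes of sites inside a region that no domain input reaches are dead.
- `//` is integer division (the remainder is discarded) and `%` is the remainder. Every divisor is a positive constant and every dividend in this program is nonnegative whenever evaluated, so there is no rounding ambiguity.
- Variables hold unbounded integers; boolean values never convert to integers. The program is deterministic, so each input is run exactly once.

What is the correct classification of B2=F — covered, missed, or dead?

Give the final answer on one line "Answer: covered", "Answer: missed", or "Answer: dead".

B2=F is recorded by pool input(s) 1, 2, 3, 4, 5, 6, 7 -> covered

Answer: covered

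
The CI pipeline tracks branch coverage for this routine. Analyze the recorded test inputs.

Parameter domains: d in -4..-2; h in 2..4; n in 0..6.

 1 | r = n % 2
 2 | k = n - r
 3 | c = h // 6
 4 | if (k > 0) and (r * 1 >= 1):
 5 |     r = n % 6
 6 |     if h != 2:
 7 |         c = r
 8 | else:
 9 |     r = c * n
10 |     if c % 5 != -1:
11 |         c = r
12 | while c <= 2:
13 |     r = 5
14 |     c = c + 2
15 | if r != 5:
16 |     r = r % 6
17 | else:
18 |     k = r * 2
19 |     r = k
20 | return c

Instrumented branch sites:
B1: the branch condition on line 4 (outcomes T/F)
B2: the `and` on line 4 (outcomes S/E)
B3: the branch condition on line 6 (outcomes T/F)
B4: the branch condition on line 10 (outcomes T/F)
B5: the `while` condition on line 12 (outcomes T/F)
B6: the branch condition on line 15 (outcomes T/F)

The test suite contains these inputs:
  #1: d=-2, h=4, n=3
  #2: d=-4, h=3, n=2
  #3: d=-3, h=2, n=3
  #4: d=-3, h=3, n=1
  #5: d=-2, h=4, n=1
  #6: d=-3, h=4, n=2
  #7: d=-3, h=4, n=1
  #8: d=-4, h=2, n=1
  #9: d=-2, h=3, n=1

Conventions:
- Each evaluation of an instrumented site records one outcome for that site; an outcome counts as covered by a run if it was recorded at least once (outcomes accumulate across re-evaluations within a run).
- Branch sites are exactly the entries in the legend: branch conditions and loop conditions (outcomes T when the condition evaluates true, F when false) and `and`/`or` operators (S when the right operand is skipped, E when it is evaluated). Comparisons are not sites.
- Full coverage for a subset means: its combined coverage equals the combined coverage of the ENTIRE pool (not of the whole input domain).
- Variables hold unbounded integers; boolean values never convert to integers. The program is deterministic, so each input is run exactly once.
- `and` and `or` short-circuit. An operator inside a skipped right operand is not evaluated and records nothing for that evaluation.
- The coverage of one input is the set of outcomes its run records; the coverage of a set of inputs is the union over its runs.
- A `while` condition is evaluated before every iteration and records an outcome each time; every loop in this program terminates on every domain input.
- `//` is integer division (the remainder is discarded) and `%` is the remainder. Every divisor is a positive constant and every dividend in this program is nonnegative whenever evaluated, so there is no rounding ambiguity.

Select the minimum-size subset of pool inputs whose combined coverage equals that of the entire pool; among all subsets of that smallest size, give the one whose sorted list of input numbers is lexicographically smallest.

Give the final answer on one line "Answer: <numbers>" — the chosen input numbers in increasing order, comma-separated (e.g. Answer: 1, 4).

test 1 (d=-2, h=4, n=3) hits B1=T, B2=E, B3=T, B5=F, B6=T
test 2 (d=-4, h=3, n=2) hits B1=F, B2=E, B4=T, B5=T, B5=F, B6=F
test 3 (d=-3, h=2, n=3) hits B1=T, B2=E, B3=F, B5=T, B5=F, B6=F
test 4 (d=-3, h=3, n=1) hits B1=F, B2=S, B4=T, B5=T, B5=F, B6=F
test 5 (d=-2, h=4, n=1) hits B1=F, B2=S, B4=T, B5=T, B5=F, B6=F
test 6 (d=-3, h=4, n=2) hits B1=F, B2=E, B4=T, B5=T, B5=F, B6=F
test 7 (d=-3, h=4, n=1) hits B1=F, B2=S, B4=T, B5=T, B5=F, B6=F
test 8 (d=-4, h=2, n=1) hits B1=F, B2=S, B4=T, B5=T, B5=F, B6=F
test 9 (d=-2, h=3, n=1) hits B1=F, B2=S, B4=T, B5=T, B5=F, B6=F
together the pool reaches 11 outcomes: B1=T, B1=F, B2=S, B2=E, B3=T, B3=F, B4=T, B5=T, B5=F, B6=T, B6=F
no size-1 subset reaches all 11 outcomes (best union: 6/11)
no size-2 subset reaches all 11 outcomes (best union: 10/11)
inputs {1, 3, 4} (size 3) cover everything; no size-3 subset with a lexicographically smaller index list covers all 11

Answer: 1, 3, 4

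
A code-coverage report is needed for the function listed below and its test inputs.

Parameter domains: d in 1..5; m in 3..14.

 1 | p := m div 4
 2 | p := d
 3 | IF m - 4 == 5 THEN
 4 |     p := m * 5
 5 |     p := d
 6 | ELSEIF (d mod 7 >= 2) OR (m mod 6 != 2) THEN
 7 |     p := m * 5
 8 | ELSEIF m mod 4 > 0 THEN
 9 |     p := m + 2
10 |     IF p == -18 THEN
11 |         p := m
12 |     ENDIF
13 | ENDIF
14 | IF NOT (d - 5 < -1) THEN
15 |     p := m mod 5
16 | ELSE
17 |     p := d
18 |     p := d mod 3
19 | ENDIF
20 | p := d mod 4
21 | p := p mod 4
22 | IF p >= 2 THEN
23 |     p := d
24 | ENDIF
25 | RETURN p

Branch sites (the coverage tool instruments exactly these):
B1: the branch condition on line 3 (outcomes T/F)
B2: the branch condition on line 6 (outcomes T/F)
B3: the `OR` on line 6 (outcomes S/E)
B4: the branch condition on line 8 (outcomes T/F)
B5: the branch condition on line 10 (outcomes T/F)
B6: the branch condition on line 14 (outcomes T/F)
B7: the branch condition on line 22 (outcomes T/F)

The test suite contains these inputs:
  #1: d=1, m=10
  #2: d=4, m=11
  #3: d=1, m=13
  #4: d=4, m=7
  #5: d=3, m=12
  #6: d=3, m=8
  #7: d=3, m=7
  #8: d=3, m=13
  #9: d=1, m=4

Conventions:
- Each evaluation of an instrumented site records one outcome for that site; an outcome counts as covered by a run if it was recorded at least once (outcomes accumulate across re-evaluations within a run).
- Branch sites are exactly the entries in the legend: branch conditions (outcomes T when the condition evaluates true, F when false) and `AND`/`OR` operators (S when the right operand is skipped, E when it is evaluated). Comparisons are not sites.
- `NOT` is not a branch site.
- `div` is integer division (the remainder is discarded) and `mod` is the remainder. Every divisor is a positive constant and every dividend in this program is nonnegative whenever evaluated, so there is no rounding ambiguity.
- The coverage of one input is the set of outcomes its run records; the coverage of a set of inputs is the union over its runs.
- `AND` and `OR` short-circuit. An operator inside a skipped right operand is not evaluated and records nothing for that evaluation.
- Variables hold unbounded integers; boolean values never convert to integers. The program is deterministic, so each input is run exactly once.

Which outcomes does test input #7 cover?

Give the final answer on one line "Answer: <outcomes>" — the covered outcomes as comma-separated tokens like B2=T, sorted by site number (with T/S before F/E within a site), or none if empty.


Tracing the run of input #7 (d=3, m=7):
  B1->F, B3->S, B2->T, B6->F, B7->T
deduplicating events, the covered set is: B1=F, B2=T, B3=S, B6=F, B7=T
Answer: B1=F, B2=T, B3=S, B6=F, B7=T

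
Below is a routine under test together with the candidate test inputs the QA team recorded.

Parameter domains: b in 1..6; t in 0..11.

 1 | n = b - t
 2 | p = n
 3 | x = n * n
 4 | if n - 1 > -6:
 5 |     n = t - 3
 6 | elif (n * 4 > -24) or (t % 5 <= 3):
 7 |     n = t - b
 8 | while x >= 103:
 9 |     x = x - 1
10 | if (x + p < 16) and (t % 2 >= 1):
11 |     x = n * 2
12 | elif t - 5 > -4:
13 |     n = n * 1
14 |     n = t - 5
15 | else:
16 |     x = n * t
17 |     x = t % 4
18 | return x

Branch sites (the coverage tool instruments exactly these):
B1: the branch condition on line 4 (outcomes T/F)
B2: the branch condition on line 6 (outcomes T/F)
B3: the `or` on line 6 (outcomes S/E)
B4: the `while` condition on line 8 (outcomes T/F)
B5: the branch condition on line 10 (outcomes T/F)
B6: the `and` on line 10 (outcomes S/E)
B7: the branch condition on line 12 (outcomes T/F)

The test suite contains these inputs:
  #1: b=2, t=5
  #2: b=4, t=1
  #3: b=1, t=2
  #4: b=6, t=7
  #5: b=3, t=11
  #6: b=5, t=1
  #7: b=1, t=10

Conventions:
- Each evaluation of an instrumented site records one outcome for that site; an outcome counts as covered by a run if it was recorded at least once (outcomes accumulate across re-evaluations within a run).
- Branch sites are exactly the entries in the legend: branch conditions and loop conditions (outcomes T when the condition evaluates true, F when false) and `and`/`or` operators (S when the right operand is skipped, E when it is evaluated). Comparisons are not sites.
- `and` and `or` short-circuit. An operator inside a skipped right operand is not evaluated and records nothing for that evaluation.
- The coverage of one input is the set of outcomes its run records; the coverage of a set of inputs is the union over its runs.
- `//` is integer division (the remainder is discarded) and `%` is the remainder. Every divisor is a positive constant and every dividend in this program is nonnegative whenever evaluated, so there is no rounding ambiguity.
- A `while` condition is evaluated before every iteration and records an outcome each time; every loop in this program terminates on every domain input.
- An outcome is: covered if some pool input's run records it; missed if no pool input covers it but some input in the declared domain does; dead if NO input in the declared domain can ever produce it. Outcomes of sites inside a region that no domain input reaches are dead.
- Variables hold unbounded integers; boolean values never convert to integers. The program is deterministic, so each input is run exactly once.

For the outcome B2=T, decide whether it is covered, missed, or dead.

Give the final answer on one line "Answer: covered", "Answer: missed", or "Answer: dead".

B2=T is recorded by pool input(s) 5, 7 -> covered

Answer: covered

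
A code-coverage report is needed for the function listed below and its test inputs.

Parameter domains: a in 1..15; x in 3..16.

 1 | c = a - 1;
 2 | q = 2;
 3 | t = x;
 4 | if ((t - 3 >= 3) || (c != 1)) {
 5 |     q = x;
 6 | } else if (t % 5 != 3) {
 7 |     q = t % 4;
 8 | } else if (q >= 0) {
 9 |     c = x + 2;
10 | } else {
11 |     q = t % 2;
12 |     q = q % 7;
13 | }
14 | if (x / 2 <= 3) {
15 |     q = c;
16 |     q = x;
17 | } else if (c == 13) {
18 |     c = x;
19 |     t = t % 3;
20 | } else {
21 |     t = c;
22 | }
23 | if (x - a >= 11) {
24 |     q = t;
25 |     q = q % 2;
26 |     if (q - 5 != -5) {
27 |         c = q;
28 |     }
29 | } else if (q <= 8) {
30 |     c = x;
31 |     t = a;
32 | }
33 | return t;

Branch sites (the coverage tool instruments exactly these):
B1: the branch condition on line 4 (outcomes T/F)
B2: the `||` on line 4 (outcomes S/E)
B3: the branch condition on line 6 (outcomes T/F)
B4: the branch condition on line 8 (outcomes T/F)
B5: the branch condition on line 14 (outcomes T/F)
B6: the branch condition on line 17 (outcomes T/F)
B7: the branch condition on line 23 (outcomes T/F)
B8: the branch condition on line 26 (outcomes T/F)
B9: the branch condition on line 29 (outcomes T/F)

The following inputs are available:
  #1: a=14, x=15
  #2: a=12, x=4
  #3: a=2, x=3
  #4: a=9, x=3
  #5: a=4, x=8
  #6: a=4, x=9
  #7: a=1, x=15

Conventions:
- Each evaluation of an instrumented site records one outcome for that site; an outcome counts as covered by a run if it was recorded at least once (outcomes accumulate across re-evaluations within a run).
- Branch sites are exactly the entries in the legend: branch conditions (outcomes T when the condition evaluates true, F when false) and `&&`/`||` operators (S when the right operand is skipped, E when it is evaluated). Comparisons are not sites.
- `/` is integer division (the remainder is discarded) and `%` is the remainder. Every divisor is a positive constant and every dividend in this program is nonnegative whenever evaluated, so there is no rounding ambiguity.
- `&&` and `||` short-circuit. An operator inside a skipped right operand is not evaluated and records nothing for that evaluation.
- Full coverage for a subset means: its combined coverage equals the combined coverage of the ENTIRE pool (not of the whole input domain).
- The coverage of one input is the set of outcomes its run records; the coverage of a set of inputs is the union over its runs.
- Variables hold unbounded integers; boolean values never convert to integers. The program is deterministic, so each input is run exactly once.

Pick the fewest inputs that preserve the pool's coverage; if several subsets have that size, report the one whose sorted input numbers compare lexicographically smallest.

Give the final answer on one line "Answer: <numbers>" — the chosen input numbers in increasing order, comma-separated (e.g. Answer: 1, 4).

input #1 (a=14, x=15): events B2->S, B1->T, B5->F, B6->T, B7->F, B9->F; covers B1=T, B2=S, B5=F, B6=T, B7=F, B9=F
input #2 (a=12, x=4): events B2->E, B1->T, B5->T, B7->F, B9->T; covers B1=T, B2=E, B5=T, B7=F, B9=T
input #3 (a=2, x=3): events B2->E, B1->F, B3->F, B4->T, B5->T, B7->F, B9->T; covers B1=F, B2=E, B3=F, B4=T, B5=T, B7=F, B9=T
input #4 (a=9, x=3): events B2->E, B1->T, B5->T, B7->F, B9->T; covers B1=T, B2=E, B5=T, B7=F, B9=T
input #5 (a=4, x=8): events B2->S, B1->T, B5->F, B6->F, B7->F, B9->T; covers B1=T, B2=S, B5=F, B6=F, B7=F, B9=T
input #6 (a=4, x=9): events B2->S, B1->T, B5->F, B6->F, B7->F, B9->F; covers B1=T, B2=S, B5=F, B6=F, B7=F, B9=F
input #7 (a=1, x=15): events B2->S, B1->T, B5->F, B6->F, B7->T, B8->F; covers B1=T, B2=S, B5=F, B6=F, B7=T, B8=F
pool-wide coverage (15 outcomes): B1=T, B1=F, B2=S, B2=E, B3=F, B4=T, B5=T, B5=F, B6=T, B6=F, B7=T, B7=F, B8=F, B9=T, B9=F
checked all size-1 subsets: none covers 15 outcomes (max 7/15)
checked all size-2 subsets: none covers 15 outcomes (max 13/15)
inputs {1, 3, 7} (size 3) cover everything; no size-3 subset with a lexicographically smaller index list covers all 15

Answer: 1, 3, 7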